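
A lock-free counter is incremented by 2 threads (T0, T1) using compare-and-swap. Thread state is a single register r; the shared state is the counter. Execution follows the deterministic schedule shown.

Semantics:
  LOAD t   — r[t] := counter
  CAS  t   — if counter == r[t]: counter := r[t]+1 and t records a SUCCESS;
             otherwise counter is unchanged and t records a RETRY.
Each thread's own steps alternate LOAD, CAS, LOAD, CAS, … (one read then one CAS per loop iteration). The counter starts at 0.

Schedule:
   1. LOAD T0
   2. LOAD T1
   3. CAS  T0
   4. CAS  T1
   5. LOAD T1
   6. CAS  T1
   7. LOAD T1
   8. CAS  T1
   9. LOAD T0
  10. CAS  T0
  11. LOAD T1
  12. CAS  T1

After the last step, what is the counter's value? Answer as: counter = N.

counter = 5

   1) LOAD T0:  M=0  r_T0=0
   2) LOAD T1:  M=0  r_T1=0
   3) CAS  T0:  M=1  r_T0=0 ✓
   4) CAS  T1:  M=1  r_T1=0 ✗
   5) LOAD T1:  M=1  r_T1=1
   6) CAS  T1:  M=2  r_T1=1 ✓
   7) LOAD T1:  M=2  r_T1=2
   8) CAS  T1:  M=3  r_T1=2 ✓
   9) LOAD T0:  M=3  r_T0=3
  10) CAS  T0:  M=4  r_T0=3 ✓
  11) LOAD T1:  M=4  r_T1=4
  12) CAS  T1:  M=5  r_T1=4 ✓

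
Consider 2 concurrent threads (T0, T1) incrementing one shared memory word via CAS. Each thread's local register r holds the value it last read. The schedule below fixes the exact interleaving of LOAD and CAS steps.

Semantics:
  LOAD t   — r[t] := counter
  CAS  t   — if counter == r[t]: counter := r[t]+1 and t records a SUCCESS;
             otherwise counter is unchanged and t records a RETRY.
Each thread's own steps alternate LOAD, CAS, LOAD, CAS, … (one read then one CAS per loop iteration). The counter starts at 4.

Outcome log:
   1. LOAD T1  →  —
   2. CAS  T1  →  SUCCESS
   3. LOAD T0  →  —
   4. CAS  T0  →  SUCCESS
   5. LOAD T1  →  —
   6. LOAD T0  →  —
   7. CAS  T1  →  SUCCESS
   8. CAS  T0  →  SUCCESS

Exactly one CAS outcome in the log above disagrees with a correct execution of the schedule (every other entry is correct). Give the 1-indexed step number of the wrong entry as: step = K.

step = 8

Correct run:
1. LOAD T1 → mem=4 r[T1]=4 [LOAD]
2. CAS T1 → mem=5 r[T1]=4 [OK]
3. LOAD T0 → mem=5 r[T0]=5 [LOAD]
4. CAS T0 → mem=6 r[T0]=5 [OK]
5. LOAD T1 → mem=6 r[T1]=6 [LOAD]
6. LOAD T0 → mem=6 r[T0]=6 [LOAD]
7. CAS T1 → mem=7 r[T1]=6 [OK]
8. CAS T0 → mem=7 r[T0]=6 [RETRY]
Mismatch at 8.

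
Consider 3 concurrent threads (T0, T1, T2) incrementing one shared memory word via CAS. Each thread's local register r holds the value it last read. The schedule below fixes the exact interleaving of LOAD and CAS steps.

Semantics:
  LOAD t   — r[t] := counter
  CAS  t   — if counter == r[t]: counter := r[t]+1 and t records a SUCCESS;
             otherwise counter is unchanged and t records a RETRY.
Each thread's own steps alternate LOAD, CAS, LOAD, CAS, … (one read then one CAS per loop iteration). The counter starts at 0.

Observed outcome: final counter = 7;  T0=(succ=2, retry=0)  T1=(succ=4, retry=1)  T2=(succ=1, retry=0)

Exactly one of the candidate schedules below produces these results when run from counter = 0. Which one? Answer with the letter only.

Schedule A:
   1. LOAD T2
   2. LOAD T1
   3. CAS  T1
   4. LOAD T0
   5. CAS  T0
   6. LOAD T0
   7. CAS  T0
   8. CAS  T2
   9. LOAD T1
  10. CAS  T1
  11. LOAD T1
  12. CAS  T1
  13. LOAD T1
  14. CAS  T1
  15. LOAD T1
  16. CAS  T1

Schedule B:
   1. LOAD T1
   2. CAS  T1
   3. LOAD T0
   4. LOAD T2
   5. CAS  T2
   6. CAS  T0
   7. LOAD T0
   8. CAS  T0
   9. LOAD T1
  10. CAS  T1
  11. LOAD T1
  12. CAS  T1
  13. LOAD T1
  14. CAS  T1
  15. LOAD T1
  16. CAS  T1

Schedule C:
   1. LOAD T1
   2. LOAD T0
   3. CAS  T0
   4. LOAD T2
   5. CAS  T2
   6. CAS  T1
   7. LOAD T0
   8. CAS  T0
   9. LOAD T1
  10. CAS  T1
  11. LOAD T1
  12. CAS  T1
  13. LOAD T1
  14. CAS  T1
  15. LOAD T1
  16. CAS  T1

Tracing schedule C:
   1) LOAD T1:  M=0  r_T1=0
   2) LOAD T0:  M=0  r_T0=0
   3) CAS  T0:  M=1  r_T0=0 ✓
   4) LOAD T2:  M=1  r_T2=1
   5) CAS  T2:  M=2  r_T2=1 ✓
   6) CAS  T1:  M=2  r_T1=0 ✗
   7) LOAD T0:  M=2  r_T0=2
   8) CAS  T0:  M=3  r_T0=2 ✓
   9) LOAD T1:  M=3  r_T1=3
  10) CAS  T1:  M=4  r_T1=3 ✓
  11) LOAD T1:  M=4  r_T1=4
  12) CAS  T1:  M=5  r_T1=4 ✓
  13) LOAD T1:  M=5  r_T1=5
  14) CAS  T1:  M=6  r_T1=5 ✓
  15) LOAD T1:  M=6  r_T1=6
  16) CAS  T1:  M=7  r_T1=6 ✓

C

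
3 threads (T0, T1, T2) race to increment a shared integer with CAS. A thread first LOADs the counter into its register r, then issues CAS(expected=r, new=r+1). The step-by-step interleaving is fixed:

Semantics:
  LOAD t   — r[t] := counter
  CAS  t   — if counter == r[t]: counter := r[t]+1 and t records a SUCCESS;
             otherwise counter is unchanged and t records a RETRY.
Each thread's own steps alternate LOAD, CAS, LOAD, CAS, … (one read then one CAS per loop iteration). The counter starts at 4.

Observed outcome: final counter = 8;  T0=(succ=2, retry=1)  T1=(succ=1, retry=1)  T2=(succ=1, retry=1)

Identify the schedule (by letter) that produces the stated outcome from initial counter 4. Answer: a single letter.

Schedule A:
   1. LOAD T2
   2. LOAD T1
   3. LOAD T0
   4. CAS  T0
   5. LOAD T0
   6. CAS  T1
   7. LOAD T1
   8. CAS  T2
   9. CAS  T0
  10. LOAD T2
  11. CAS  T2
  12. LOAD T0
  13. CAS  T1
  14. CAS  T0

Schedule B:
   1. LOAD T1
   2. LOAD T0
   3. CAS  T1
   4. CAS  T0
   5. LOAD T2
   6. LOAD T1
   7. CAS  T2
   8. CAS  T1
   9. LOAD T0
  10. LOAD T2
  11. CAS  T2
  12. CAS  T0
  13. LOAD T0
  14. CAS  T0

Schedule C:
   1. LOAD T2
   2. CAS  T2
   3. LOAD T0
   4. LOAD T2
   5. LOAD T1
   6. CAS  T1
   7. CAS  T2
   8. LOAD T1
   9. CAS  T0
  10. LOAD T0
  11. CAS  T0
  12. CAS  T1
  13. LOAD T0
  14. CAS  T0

Run C:
[1] T2.load  rd  (counter 4, T2.r 4)
[2] T2.cas  hit  (counter 5, T2.r 4)
[3] T0.load  rd  (counter 5, T0.r 5)
[4] T2.load  rd  (counter 5, T2.r 5)
[5] T1.load  rd  (counter 5, T1.r 5)
[6] T1.cas  hit  (counter 6, T1.r 5)
[7] T2.cas  miss  (counter 6, T2.r 5)
[8] T1.load  rd  (counter 6, T1.r 6)
[9] T0.cas  miss  (counter 6, T0.r 5)
[10] T0.load  rd  (counter 6, T0.r 6)
[11] T0.cas  hit  (counter 7, T0.r 6)
[12] T1.cas  miss  (counter 7, T1.r 6)
[13] T0.load  rd  (counter 7, T0.r 7)
[14] T0.cas  hit  (counter 8, T0.r 7)

C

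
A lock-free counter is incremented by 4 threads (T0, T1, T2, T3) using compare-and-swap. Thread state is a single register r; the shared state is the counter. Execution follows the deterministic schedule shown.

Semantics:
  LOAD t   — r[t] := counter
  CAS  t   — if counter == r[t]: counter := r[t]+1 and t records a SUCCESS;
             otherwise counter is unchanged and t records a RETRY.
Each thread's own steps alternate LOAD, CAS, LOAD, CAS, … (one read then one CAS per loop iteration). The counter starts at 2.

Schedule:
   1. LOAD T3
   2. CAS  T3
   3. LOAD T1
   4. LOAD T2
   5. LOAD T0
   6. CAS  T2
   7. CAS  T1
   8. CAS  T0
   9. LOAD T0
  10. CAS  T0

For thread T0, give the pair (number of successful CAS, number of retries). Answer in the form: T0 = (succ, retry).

   1) LOAD T3:  M=2  r_T3=2
   2) CAS  T3:  M=3  r_T3=2 ✓
   3) LOAD T1:  M=3  r_T1=3
   4) LOAD T2:  M=3  r_T2=3
   5) LOAD T0:  M=3  r_T0=3
   6) CAS  T2:  M=4  r_T2=3 ✓
   7) CAS  T1:  M=4  r_T1=3 ✗
   8) CAS  T0:  M=4  r_T0=3 ✗
   9) LOAD T0:  M=4  r_T0=4
  10) CAS  T0:  M=5  r_T0=4 ✓

T0 = (1, 1)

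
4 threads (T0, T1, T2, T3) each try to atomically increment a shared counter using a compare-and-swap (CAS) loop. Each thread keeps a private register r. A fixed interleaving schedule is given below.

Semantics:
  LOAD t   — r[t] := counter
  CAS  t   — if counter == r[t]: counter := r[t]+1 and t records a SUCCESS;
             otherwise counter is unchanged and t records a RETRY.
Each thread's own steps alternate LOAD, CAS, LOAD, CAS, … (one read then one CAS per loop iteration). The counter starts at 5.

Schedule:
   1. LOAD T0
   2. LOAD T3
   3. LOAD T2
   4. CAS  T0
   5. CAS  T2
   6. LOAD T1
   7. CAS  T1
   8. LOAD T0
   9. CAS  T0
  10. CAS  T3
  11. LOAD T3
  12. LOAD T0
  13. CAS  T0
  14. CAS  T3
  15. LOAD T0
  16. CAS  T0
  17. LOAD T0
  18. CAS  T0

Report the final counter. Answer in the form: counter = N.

#1 T0 reads 5
#2 T3 reads 5
#3 T2 reads 5
#4 T0 CAS(5→6) writes; counter now 6
#5 T2 CAS(5→6) fails; counter now 6
#6 T1 reads 6
#7 T1 CAS(6→7) writes; counter now 7
#8 T0 reads 7
#9 T0 CAS(7→8) writes; counter now 8
#10 T3 CAS(5→6) fails; counter now 8
#11 T3 reads 8
#12 T0 reads 8
#13 T0 CAS(8→9) writes; counter now 9
#14 T3 CAS(8→9) fails; counter now 9
#15 T0 reads 9
#16 T0 CAS(9→10) writes; counter now 10
#17 T0 reads 10
#18 T0 CAS(10→11) writes; counter now 11

counter = 11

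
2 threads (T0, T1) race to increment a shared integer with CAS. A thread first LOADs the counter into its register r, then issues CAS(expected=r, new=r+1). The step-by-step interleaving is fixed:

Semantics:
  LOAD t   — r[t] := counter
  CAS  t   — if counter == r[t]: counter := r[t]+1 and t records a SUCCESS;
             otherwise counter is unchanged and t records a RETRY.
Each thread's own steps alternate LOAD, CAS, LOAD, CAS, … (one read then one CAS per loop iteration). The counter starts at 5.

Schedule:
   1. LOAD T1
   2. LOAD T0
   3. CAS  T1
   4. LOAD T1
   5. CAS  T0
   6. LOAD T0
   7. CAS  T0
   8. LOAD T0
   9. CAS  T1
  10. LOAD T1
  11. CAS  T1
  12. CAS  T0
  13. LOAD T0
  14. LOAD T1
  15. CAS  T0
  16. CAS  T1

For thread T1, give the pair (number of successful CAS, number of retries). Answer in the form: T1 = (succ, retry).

step 1: T1 LOAD ⇒ load; ctr=5 reg=5
step 2: T0 LOAD ⇒ load; ctr=5 reg=5
step 3: T1 CAS ⇒ ok; ctr=6 reg=5
step 4: T1 LOAD ⇒ load; ctr=6 reg=6
step 5: T0 CAS ⇒ retry; ctr=6 reg=5
step 6: T0 LOAD ⇒ load; ctr=6 reg=6
step 7: T0 CAS ⇒ ok; ctr=7 reg=6
step 8: T0 LOAD ⇒ load; ctr=7 reg=7
step 9: T1 CAS ⇒ retry; ctr=7 reg=6
step 10: T1 LOAD ⇒ load; ctr=7 reg=7
step 11: T1 CAS ⇒ ok; ctr=8 reg=7
step 12: T0 CAS ⇒ retry; ctr=8 reg=7
step 13: T0 LOAD ⇒ load; ctr=8 reg=8
step 14: T1 LOAD ⇒ load; ctr=8 reg=8
step 15: T0 CAS ⇒ ok; ctr=9 reg=8
step 16: T1 CAS ⇒ retry; ctr=9 reg=8

T1 = (2, 2)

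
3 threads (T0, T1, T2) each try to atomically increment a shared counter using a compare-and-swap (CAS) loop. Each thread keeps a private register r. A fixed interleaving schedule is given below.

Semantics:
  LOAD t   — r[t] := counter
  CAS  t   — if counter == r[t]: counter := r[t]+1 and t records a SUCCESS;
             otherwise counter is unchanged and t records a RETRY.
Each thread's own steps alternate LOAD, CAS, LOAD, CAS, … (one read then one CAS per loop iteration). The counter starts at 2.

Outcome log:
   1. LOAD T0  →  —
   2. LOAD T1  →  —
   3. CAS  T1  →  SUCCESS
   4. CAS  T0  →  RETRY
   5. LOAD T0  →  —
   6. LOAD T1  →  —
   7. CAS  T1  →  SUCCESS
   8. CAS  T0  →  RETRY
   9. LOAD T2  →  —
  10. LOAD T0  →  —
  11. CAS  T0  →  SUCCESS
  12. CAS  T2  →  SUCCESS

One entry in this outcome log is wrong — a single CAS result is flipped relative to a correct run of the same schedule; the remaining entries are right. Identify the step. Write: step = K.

step = 12

Re-executing:
[1] T0.load  rd  (counter 2, T0.r 2)
[2] T1.load  rd  (counter 2, T1.r 2)
[3] T1.cas  hit  (counter 3, T1.r 2)
[4] T0.cas  miss  (counter 3, T0.r 2)
[5] T0.load  rd  (counter 3, T0.r 3)
[6] T1.load  rd  (counter 3, T1.r 3)
[7] T1.cas  hit  (counter 4, T1.r 3)
[8] T0.cas  miss  (counter 4, T0.r 3)
[9] T2.load  rd  (counter 4, T2.r 4)
[10] T0.load  rd  (counter 4, T0.r 4)
[11] T0.cas  hit  (counter 5, T0.r 4)
[12] T2.cas  miss  (counter 5, T2.r 4)
Log disagrees first at step 12.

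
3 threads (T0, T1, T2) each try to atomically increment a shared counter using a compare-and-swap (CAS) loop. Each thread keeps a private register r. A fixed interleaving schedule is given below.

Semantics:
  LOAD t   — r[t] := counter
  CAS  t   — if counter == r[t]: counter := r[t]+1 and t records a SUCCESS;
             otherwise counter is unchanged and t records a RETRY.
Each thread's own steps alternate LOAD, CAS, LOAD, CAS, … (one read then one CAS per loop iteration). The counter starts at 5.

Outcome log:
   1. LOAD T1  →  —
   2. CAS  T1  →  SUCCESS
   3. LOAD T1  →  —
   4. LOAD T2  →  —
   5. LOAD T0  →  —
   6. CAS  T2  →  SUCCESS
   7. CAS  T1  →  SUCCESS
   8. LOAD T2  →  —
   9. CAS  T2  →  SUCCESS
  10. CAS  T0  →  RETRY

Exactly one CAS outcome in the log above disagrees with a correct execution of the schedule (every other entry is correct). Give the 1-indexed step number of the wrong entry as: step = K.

Correct run:
#1 T1 reads 5
#2 T1 CAS(5→6) writes; counter now 6
#3 T1 reads 6
#4 T2 reads 6
#5 T0 reads 6
#6 T2 CAS(6→7) writes; counter now 7
#7 T1 CAS(6→7) fails; counter now 7
#8 T2 reads 7
#9 T2 CAS(7→8) writes; counter now 8
#10 T0 CAS(6→7) fails; counter now 8
Flip is step 7.

step = 7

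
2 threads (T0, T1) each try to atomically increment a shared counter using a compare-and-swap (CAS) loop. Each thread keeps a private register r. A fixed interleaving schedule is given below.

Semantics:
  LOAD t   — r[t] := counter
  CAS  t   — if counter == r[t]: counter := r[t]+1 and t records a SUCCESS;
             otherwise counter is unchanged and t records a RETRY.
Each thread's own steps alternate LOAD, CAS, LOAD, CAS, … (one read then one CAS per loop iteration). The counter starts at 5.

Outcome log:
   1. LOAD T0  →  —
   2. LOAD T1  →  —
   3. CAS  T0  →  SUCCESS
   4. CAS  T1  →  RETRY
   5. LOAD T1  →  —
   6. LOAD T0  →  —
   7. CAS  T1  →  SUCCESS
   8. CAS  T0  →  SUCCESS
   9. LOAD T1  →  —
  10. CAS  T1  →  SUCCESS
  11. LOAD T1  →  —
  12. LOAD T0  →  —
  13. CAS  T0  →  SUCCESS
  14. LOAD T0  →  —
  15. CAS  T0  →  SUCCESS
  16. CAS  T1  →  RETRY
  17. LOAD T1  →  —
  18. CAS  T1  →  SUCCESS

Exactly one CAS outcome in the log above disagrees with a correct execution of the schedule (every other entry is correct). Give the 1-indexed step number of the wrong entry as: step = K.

step = 8

Correct run:
[1] T0.load  rd  (counter 5, T0.r 5)
[2] T1.load  rd  (counter 5, T1.r 5)
[3] T0.cas  hit  (counter 6, T0.r 5)
[4] T1.cas  miss  (counter 6, T1.r 5)
[5] T1.load  rd  (counter 6, T1.r 6)
[6] T0.load  rd  (counter 6, T0.r 6)
[7] T1.cas  hit  (counter 7, T1.r 6)
[8] T0.cas  miss  (counter 7, T0.r 6)
[9] T1.load  rd  (counter 7, T1.r 7)
[10] T1.cas  hit  (counter 8, T1.r 7)
[11] T1.load  rd  (counter 8, T1.r 8)
[12] T0.load  rd  (counter 8, T0.r 8)
[13] T0.cas  hit  (counter 9, T0.r 8)
[14] T0.load  rd  (counter 9, T0.r 9)
[15] T0.cas  hit  (counter 10, T0.r 9)
[16] T1.cas  miss  (counter 10, T1.r 8)
[17] T1.load  rd  (counter 10, T1.r 10)
[18] T1.cas  hit  (counter 11, T1.r 10)
Flip is step 8.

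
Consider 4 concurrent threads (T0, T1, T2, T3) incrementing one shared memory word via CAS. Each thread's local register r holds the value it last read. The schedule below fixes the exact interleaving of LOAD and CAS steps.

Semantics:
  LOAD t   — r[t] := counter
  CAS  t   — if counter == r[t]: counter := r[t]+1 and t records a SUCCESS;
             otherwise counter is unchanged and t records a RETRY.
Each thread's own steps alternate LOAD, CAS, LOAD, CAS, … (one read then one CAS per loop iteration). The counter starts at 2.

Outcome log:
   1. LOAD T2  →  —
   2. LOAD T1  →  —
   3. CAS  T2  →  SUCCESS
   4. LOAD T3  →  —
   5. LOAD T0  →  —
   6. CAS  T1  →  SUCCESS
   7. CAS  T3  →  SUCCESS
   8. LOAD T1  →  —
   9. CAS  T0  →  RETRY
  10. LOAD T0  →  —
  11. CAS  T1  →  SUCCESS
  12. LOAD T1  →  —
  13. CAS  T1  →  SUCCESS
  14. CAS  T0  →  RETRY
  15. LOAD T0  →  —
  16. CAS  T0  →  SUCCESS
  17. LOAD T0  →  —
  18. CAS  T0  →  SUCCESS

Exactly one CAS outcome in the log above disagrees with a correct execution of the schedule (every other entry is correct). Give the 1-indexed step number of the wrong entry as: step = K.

Correct run:
1. LOAD T2 → mem=2 r[T2]=2 [LOAD]
2. LOAD T1 → mem=2 r[T1]=2 [LOAD]
3. CAS T2 → mem=3 r[T2]=2 [OK]
4. LOAD T3 → mem=3 r[T3]=3 [LOAD]
5. LOAD T0 → mem=3 r[T0]=3 [LOAD]
6. CAS T1 → mem=3 r[T1]=2 [RETRY]
7. CAS T3 → mem=4 r[T3]=3 [OK]
8. LOAD T1 → mem=4 r[T1]=4 [LOAD]
9. CAS T0 → mem=4 r[T0]=3 [RETRY]
10. LOAD T0 → mem=4 r[T0]=4 [LOAD]
11. CAS T1 → mem=5 r[T1]=4 [OK]
12. LOAD T1 → mem=5 r[T1]=5 [LOAD]
13. CAS T1 → mem=6 r[T1]=5 [OK]
14. CAS T0 → mem=6 r[T0]=4 [RETRY]
15. LOAD T0 → mem=6 r[T0]=6 [LOAD]
16. CAS T0 → mem=7 r[T0]=6 [OK]
17. LOAD T0 → mem=7 r[T0]=7 [LOAD]
18. CAS T0 → mem=8 r[T0]=7 [OK]
Mismatch at 6.

step = 6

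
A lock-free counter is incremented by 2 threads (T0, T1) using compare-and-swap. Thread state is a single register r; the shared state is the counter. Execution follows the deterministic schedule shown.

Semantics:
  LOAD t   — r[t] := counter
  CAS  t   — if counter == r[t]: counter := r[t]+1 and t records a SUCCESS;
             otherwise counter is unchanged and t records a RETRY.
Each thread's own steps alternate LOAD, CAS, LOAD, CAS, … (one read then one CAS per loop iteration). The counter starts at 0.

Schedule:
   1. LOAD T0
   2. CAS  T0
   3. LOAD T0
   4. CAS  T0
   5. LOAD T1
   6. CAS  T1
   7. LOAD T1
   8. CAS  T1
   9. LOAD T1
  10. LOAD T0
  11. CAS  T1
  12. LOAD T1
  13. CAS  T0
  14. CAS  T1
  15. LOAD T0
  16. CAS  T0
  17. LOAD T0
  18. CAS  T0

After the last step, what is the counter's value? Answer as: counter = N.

counter = 8

#1 T0 reads 0
#2 T0 CAS(0→1) writes; counter now 1
#3 T0 reads 1
#4 T0 CAS(1→2) writes; counter now 2
#5 T1 reads 2
#6 T1 CAS(2→3) writes; counter now 3
#7 T1 reads 3
#8 T1 CAS(3→4) writes; counter now 4
#9 T1 reads 4
#10 T0 reads 4
#11 T1 CAS(4→5) writes; counter now 5
#12 T1 reads 5
#13 T0 CAS(4→5) fails; counter now 5
#14 T1 CAS(5→6) writes; counter now 6
#15 T0 reads 6
#16 T0 CAS(6→7) writes; counter now 7
#17 T0 reads 7
#18 T0 CAS(7→8) writes; counter now 8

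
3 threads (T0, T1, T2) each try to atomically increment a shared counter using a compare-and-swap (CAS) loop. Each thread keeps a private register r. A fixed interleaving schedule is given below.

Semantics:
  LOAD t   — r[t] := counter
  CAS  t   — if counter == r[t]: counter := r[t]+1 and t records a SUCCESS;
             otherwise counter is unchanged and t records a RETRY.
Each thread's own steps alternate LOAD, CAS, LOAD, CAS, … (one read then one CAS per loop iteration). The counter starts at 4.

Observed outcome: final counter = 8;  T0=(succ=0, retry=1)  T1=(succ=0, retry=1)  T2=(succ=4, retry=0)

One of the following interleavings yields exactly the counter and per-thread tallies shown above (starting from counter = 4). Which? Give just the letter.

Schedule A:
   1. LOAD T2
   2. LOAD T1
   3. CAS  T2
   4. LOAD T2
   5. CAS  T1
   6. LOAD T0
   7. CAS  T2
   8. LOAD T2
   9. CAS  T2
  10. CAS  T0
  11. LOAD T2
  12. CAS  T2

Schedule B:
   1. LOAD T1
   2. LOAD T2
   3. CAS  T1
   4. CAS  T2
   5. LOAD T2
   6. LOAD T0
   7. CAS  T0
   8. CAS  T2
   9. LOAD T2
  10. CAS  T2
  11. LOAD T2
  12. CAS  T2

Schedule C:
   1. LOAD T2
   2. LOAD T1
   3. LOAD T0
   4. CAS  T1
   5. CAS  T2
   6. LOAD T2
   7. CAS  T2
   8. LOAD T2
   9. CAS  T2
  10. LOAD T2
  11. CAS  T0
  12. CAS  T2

Run A:
#1 T2 reads 4
#2 T1 reads 4
#3 T2 CAS(4→5) writes; counter now 5
#4 T2 reads 5
#5 T1 CAS(4→5) fails; counter now 5
#6 T0 reads 5
#7 T2 CAS(5→6) writes; counter now 6
#8 T2 reads 6
#9 T2 CAS(6→7) writes; counter now 7
#10 T0 CAS(5→6) fails; counter now 7
#11 T2 reads 7
#12 T2 CAS(7→8) writes; counter now 8

A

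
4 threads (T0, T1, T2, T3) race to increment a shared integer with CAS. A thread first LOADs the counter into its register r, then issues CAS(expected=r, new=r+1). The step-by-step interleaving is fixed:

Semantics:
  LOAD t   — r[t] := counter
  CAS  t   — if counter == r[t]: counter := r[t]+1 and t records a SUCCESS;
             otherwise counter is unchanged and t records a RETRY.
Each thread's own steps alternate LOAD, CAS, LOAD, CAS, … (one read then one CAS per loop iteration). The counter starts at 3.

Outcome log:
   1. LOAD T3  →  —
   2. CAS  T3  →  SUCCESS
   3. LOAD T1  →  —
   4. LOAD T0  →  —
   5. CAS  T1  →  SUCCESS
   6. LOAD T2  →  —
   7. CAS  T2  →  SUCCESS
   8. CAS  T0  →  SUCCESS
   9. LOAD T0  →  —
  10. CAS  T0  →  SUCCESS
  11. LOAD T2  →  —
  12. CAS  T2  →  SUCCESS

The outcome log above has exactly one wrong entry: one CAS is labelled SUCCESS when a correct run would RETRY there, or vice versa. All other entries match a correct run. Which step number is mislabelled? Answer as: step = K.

step = 8

Correct run:
[1] T3.load  rd  (counter 3, T3.r 3)
[2] T3.cas  hit  (counter 4, T3.r 3)
[3] T1.load  rd  (counter 4, T1.r 4)
[4] T0.load  rd  (counter 4, T0.r 4)
[5] T1.cas  hit  (counter 5, T1.r 4)
[6] T2.load  rd  (counter 5, T2.r 5)
[7] T2.cas  hit  (counter 6, T2.r 5)
[8] T0.cas  miss  (counter 6, T0.r 4)
[9] T0.load  rd  (counter 6, T0.r 6)
[10] T0.cas  hit  (counter 7, T0.r 6)
[11] T2.load  rd  (counter 7, T2.r 7)
[12] T2.cas  hit  (counter 8, T2.r 7)
Flip is step 8.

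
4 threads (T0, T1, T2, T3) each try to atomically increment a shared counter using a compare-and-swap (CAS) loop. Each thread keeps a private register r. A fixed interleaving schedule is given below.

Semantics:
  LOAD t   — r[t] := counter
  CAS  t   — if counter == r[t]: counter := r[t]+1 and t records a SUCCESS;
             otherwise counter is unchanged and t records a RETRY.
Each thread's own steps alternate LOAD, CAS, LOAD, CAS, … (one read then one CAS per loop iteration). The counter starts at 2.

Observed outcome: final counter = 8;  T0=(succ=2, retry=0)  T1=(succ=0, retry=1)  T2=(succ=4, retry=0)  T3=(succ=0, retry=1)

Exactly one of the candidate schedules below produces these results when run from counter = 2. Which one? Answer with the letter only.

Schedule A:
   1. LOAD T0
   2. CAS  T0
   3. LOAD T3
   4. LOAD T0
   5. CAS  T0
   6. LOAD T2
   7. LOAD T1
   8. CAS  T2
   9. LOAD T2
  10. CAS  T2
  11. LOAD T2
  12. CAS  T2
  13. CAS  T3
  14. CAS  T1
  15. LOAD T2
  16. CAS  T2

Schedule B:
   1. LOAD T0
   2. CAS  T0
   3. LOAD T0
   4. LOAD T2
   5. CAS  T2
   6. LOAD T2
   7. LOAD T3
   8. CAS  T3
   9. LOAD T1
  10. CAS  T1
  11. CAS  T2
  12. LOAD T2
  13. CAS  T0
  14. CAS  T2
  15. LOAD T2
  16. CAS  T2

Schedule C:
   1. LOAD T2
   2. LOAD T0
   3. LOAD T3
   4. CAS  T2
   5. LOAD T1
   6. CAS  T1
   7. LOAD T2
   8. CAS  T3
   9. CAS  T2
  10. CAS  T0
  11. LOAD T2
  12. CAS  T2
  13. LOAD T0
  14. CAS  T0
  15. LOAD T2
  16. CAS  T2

A

Run A:
T0 LOAD — after: cnt=2, r=2 — load
T0 CAS — after: cnt=3, r=2 — ok
T3 LOAD — after: cnt=3, r=3 — load
T0 LOAD — after: cnt=3, r=3 — load
T0 CAS — after: cnt=4, r=3 — ok
T2 LOAD — after: cnt=4, r=4 — load
T1 LOAD — after: cnt=4, r=4 — load
T2 CAS — after: cnt=5, r=4 — ok
T2 LOAD — after: cnt=5, r=5 — load
T2 CAS — after: cnt=6, r=5 — ok
T2 LOAD — after: cnt=6, r=6 — load
T2 CAS — after: cnt=7, r=6 — ok
T3 CAS — after: cnt=7, r=3 — retry
T1 CAS — after: cnt=7, r=4 — retry
T2 LOAD — after: cnt=7, r=7 — load
T2 CAS — after: cnt=8, r=7 — ok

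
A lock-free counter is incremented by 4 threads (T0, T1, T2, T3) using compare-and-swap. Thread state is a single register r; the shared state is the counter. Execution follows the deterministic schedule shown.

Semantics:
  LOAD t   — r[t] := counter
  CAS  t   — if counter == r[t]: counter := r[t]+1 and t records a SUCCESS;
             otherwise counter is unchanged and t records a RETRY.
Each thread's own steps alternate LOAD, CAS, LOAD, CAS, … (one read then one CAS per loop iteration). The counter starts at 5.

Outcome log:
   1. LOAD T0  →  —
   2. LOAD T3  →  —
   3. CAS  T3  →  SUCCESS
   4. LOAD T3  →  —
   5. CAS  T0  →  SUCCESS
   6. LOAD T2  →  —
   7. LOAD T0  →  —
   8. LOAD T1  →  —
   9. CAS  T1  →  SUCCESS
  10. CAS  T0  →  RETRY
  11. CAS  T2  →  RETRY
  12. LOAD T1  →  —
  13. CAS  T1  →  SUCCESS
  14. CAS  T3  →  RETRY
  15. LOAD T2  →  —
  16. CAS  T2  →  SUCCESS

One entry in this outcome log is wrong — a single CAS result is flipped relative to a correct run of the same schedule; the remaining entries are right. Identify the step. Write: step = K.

step = 5

Correct run:
1. LOAD T0 → mem=5 r[T0]=5 [LOAD]
2. LOAD T3 → mem=5 r[T3]=5 [LOAD]
3. CAS T3 → mem=6 r[T3]=5 [OK]
4. LOAD T3 → mem=6 r[T3]=6 [LOAD]
5. CAS T0 → mem=6 r[T0]=5 [RETRY]
6. LOAD T2 → mem=6 r[T2]=6 [LOAD]
7. LOAD T0 → mem=6 r[T0]=6 [LOAD]
8. LOAD T1 → mem=6 r[T1]=6 [LOAD]
9. CAS T1 → mem=7 r[T1]=6 [OK]
10. CAS T0 → mem=7 r[T0]=6 [RETRY]
11. CAS T2 → mem=7 r[T2]=6 [RETRY]
12. LOAD T1 → mem=7 r[T1]=7 [LOAD]
13. CAS T1 → mem=8 r[T1]=7 [OK]
14. CAS T3 → mem=8 r[T3]=6 [RETRY]
15. LOAD T2 → mem=8 r[T2]=8 [LOAD]
16. CAS T2 → mem=9 r[T2]=8 [OK]
Flip is step 5.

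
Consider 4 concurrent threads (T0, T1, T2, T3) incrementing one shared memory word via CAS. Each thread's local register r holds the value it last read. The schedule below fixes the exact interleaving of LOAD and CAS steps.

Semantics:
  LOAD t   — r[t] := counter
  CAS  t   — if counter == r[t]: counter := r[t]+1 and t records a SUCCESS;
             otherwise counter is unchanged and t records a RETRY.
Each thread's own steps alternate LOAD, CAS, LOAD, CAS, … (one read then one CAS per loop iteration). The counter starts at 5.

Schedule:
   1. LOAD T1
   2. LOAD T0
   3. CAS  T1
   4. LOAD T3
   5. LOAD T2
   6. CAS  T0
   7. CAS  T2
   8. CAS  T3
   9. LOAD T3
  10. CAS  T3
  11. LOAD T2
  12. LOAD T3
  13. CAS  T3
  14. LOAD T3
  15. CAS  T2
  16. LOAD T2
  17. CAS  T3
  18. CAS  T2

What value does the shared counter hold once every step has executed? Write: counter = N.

counter = 10

1. LOAD T1 → mem=5 r[T1]=5 [LOAD]
2. LOAD T0 → mem=5 r[T0]=5 [LOAD]
3. CAS T1 → mem=6 r[T1]=5 [OK]
4. LOAD T3 → mem=6 r[T3]=6 [LOAD]
5. LOAD T2 → mem=6 r[T2]=6 [LOAD]
6. CAS T0 → mem=6 r[T0]=5 [RETRY]
7. CAS T2 → mem=7 r[T2]=6 [OK]
8. CAS T3 → mem=7 r[T3]=6 [RETRY]
9. LOAD T3 → mem=7 r[T3]=7 [LOAD]
10. CAS T3 → mem=8 r[T3]=7 [OK]
11. LOAD T2 → mem=8 r[T2]=8 [LOAD]
12. LOAD T3 → mem=8 r[T3]=8 [LOAD]
13. CAS T3 → mem=9 r[T3]=8 [OK]
14. LOAD T3 → mem=9 r[T3]=9 [LOAD]
15. CAS T2 → mem=9 r[T2]=8 [RETRY]
16. LOAD T2 → mem=9 r[T2]=9 [LOAD]
17. CAS T3 → mem=10 r[T3]=9 [OK]
18. CAS T2 → mem=10 r[T2]=9 [RETRY]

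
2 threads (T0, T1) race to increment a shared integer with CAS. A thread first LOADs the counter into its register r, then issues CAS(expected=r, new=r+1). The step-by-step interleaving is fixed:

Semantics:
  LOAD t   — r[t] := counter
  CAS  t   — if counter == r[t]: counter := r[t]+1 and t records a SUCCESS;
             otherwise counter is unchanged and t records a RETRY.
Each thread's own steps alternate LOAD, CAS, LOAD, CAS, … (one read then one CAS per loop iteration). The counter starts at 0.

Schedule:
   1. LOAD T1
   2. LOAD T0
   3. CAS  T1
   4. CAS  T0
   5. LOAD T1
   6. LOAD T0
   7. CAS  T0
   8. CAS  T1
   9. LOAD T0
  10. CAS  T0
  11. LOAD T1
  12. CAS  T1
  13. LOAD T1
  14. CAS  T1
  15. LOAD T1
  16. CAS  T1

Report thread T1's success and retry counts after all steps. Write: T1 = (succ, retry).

T1 = (4, 1)

T1 LOAD — after: cnt=0, r=0 — load
T0 LOAD — after: cnt=0, r=0 — load
T1 CAS — after: cnt=1, r=0 — ok
T0 CAS — after: cnt=1, r=0 — retry
T1 LOAD — after: cnt=1, r=1 — load
T0 LOAD — after: cnt=1, r=1 — load
T0 CAS — after: cnt=2, r=1 — ok
T1 CAS — after: cnt=2, r=1 — retry
T0 LOAD — after: cnt=2, r=2 — load
T0 CAS — after: cnt=3, r=2 — ok
T1 LOAD — after: cnt=3, r=3 — load
T1 CAS — after: cnt=4, r=3 — ok
T1 LOAD — after: cnt=4, r=4 — load
T1 CAS — after: cnt=5, r=4 — ok
T1 LOAD — after: cnt=5, r=5 — load
T1 CAS — after: cnt=6, r=5 — ok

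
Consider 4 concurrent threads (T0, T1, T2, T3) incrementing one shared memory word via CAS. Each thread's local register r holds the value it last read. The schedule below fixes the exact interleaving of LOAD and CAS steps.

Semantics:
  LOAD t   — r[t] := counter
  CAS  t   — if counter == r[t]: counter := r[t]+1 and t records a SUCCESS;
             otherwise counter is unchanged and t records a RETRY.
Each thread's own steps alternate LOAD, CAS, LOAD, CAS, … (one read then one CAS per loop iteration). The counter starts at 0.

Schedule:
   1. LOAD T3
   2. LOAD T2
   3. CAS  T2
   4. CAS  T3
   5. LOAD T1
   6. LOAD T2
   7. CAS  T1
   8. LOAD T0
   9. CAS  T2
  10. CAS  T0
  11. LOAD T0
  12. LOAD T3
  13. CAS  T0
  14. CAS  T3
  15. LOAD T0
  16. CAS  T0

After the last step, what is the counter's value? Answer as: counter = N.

counter = 5

#1 T3 reads 0
#2 T2 reads 0
#3 T2 CAS(0→1) writes; counter now 1
#4 T3 CAS(0→1) fails; counter now 1
#5 T1 reads 1
#6 T2 reads 1
#7 T1 CAS(1→2) writes; counter now 2
#8 T0 reads 2
#9 T2 CAS(1→2) fails; counter now 2
#10 T0 CAS(2→3) writes; counter now 3
#11 T0 reads 3
#12 T3 reads 3
#13 T0 CAS(3→4) writes; counter now 4
#14 T3 CAS(3→4) fails; counter now 4
#15 T0 reads 4
#16 T0 CAS(4→5) writes; counter now 5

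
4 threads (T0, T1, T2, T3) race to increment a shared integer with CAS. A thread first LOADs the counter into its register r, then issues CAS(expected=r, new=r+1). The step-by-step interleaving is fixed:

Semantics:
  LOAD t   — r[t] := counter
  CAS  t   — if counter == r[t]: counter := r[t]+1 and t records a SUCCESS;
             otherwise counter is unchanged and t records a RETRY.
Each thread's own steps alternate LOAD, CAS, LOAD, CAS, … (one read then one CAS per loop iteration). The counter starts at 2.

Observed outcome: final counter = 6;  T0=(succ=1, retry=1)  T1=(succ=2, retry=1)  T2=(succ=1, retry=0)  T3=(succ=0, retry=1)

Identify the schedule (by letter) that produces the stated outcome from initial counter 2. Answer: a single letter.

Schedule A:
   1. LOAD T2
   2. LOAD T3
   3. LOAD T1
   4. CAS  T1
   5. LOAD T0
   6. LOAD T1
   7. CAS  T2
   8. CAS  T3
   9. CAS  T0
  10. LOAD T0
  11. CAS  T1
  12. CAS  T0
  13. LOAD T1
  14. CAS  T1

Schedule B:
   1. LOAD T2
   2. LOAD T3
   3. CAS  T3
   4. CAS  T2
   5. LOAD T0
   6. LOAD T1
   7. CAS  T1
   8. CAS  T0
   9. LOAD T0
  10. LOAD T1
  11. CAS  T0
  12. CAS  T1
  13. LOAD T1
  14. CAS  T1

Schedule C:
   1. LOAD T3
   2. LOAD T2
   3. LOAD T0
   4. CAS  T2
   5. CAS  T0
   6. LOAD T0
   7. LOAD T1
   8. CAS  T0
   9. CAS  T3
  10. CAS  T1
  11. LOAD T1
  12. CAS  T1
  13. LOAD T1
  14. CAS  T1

Run C:
step 1: T3 LOAD ⇒ load; ctr=2 reg=2
step 2: T2 LOAD ⇒ load; ctr=2 reg=2
step 3: T0 LOAD ⇒ load; ctr=2 reg=2
step 4: T2 CAS ⇒ ok; ctr=3 reg=2
step 5: T0 CAS ⇒ retry; ctr=3 reg=2
step 6: T0 LOAD ⇒ load; ctr=3 reg=3
step 7: T1 LOAD ⇒ load; ctr=3 reg=3
step 8: T0 CAS ⇒ ok; ctr=4 reg=3
step 9: T3 CAS ⇒ retry; ctr=4 reg=2
step 10: T1 CAS ⇒ retry; ctr=4 reg=3
step 11: T1 LOAD ⇒ load; ctr=4 reg=4
step 12: T1 CAS ⇒ ok; ctr=5 reg=4
step 13: T1 LOAD ⇒ load; ctr=5 reg=5
step 14: T1 CAS ⇒ ok; ctr=6 reg=5

C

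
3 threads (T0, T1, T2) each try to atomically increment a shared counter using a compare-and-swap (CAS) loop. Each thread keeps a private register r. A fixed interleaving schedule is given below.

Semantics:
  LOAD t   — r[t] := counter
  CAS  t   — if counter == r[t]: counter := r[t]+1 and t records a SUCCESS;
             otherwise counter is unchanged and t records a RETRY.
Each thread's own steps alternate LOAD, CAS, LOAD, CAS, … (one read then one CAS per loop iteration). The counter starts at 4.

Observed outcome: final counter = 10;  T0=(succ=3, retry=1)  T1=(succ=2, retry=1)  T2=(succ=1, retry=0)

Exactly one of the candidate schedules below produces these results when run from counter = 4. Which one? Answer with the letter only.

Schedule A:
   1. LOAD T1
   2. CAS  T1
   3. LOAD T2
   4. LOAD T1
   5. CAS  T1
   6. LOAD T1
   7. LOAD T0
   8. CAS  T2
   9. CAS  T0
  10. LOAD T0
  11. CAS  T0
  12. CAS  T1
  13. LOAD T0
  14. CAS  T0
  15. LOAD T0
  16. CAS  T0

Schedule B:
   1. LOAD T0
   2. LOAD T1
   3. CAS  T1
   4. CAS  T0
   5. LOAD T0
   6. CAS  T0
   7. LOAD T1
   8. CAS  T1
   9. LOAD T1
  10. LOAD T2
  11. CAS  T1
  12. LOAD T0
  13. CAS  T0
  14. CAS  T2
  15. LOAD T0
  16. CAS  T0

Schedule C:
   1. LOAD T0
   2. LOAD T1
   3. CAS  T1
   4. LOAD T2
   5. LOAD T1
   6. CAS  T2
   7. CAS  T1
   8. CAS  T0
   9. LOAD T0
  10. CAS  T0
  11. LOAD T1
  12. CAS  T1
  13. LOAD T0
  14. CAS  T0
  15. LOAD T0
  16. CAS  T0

Simulating candidate C:
   1) LOAD T0:  M=4  r_T0=4
   2) LOAD T1:  M=4  r_T1=4
   3) CAS  T1:  M=5  r_T1=4 ✓
   4) LOAD T2:  M=5  r_T2=5
   5) LOAD T1:  M=5  r_T1=5
   6) CAS  T2:  M=6  r_T2=5 ✓
   7) CAS  T1:  M=6  r_T1=5 ✗
   8) CAS  T0:  M=6  r_T0=4 ✗
   9) LOAD T0:  M=6  r_T0=6
  10) CAS  T0:  M=7  r_T0=6 ✓
  11) LOAD T1:  M=7  r_T1=7
  12) CAS  T1:  M=8  r_T1=7 ✓
  13) LOAD T0:  M=8  r_T0=8
  14) CAS  T0:  M=9  r_T0=8 ✓
  15) LOAD T0:  M=9  r_T0=9
  16) CAS  T0:  M=10  r_T0=9 ✓

C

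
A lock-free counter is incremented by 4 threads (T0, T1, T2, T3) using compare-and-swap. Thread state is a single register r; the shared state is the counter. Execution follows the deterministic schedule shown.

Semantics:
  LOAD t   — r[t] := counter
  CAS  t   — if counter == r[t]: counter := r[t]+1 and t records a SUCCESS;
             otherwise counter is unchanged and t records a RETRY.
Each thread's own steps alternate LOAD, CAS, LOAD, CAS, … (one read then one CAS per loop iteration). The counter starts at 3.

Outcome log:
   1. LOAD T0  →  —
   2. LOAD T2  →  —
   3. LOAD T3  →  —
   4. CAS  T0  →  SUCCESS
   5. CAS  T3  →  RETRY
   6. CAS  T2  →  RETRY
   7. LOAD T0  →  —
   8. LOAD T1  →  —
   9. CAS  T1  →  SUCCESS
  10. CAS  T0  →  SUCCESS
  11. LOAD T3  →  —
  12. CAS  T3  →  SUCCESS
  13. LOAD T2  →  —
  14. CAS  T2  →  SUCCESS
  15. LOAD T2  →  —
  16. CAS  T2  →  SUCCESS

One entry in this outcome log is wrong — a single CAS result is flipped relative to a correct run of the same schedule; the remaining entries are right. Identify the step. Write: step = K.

Reference trace:
#1 T0 reads 3
#2 T2 reads 3
#3 T3 reads 3
#4 T0 CAS(3→4) writes; counter now 4
#5 T3 CAS(3→4) fails; counter now 4
#6 T2 CAS(3→4) fails; counter now 4
#7 T0 reads 4
#8 T1 reads 4
#9 T1 CAS(4→5) writes; counter now 5
#10 T0 CAS(4→5) fails; counter now 5
#11 T3 reads 5
#12 T3 CAS(5→6) writes; counter now 6
#13 T2 reads 6
#14 T2 CAS(6→7) writes; counter now 7
#15 T2 reads 7
#16 T2 CAS(7→8) writes; counter now 8
Mismatch at 10.

step = 10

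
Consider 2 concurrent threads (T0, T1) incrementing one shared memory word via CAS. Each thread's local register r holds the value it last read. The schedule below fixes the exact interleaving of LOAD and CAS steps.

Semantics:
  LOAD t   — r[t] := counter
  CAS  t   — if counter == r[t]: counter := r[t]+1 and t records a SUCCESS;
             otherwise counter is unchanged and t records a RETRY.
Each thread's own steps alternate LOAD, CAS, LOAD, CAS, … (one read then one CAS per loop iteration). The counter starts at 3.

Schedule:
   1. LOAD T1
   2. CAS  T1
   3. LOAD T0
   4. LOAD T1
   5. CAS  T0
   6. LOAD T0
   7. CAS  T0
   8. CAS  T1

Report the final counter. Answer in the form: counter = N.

counter = 6

[1] T1.load  rd  (counter 3, T1.r 3)
[2] T1.cas  hit  (counter 4, T1.r 3)
[3] T0.load  rd  (counter 4, T0.r 4)
[4] T1.load  rd  (counter 4, T1.r 4)
[5] T0.cas  hit  (counter 5, T0.r 4)
[6] T0.load  rd  (counter 5, T0.r 5)
[7] T0.cas  hit  (counter 6, T0.r 5)
[8] T1.cas  miss  (counter 6, T1.r 4)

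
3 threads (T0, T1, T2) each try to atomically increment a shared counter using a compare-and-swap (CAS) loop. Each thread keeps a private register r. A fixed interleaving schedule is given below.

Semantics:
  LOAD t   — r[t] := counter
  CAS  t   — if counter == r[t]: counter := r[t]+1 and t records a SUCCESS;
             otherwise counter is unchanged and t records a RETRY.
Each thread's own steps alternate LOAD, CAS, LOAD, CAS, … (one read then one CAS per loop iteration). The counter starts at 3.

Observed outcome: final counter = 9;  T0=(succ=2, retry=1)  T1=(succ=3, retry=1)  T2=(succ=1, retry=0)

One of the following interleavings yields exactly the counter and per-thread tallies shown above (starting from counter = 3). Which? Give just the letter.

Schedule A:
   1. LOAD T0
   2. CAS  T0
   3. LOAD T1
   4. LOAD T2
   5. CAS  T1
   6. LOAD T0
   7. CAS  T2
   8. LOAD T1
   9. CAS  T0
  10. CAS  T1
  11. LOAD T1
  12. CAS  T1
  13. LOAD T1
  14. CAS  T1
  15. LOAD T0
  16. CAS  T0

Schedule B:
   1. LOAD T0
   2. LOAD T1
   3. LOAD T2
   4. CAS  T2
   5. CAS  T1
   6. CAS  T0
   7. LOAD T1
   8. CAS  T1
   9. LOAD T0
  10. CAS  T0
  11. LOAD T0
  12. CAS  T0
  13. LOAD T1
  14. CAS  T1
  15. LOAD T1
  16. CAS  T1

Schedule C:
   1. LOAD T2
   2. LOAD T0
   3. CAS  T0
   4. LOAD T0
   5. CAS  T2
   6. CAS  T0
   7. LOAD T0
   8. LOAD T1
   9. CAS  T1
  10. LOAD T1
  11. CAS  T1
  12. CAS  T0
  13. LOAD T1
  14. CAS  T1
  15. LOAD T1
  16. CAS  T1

B

Run B:
1. LOAD T0 → mem=3 r[T0]=3 [LOAD]
2. LOAD T1 → mem=3 r[T1]=3 [LOAD]
3. LOAD T2 → mem=3 r[T2]=3 [LOAD]
4. CAS T2 → mem=4 r[T2]=3 [OK]
5. CAS T1 → mem=4 r[T1]=3 [RETRY]
6. CAS T0 → mem=4 r[T0]=3 [RETRY]
7. LOAD T1 → mem=4 r[T1]=4 [LOAD]
8. CAS T1 → mem=5 r[T1]=4 [OK]
9. LOAD T0 → mem=5 r[T0]=5 [LOAD]
10. CAS T0 → mem=6 r[T0]=5 [OK]
11. LOAD T0 → mem=6 r[T0]=6 [LOAD]
12. CAS T0 → mem=7 r[T0]=6 [OK]
13. LOAD T1 → mem=7 r[T1]=7 [LOAD]
14. CAS T1 → mem=8 r[T1]=7 [OK]
15. LOAD T1 → mem=8 r[T1]=8 [LOAD]
16. CAS T1 → mem=9 r[T1]=8 [OK]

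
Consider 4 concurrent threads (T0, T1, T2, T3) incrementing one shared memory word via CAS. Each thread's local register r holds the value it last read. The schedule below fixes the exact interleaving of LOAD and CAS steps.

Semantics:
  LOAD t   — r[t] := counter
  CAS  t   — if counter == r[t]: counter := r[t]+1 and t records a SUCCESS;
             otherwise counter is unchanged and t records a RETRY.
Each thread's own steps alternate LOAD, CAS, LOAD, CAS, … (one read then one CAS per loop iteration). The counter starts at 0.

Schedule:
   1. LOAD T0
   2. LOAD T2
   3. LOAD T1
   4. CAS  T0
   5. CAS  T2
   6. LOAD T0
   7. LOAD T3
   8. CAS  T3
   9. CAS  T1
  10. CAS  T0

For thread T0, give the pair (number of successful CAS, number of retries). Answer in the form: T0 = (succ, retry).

T0 = (1, 1)

[1] T0.load  rd  (counter 0, T0.r 0)
[2] T2.load  rd  (counter 0, T2.r 0)
[3] T1.load  rd  (counter 0, T1.r 0)
[4] T0.cas  hit  (counter 1, T0.r 0)
[5] T2.cas  miss  (counter 1, T2.r 0)
[6] T0.load  rd  (counter 1, T0.r 1)
[7] T3.load  rd  (counter 1, T3.r 1)
[8] T3.cas  hit  (counter 2, T3.r 1)
[9] T1.cas  miss  (counter 2, T1.r 0)
[10] T0.cas  miss  (counter 2, T0.r 1)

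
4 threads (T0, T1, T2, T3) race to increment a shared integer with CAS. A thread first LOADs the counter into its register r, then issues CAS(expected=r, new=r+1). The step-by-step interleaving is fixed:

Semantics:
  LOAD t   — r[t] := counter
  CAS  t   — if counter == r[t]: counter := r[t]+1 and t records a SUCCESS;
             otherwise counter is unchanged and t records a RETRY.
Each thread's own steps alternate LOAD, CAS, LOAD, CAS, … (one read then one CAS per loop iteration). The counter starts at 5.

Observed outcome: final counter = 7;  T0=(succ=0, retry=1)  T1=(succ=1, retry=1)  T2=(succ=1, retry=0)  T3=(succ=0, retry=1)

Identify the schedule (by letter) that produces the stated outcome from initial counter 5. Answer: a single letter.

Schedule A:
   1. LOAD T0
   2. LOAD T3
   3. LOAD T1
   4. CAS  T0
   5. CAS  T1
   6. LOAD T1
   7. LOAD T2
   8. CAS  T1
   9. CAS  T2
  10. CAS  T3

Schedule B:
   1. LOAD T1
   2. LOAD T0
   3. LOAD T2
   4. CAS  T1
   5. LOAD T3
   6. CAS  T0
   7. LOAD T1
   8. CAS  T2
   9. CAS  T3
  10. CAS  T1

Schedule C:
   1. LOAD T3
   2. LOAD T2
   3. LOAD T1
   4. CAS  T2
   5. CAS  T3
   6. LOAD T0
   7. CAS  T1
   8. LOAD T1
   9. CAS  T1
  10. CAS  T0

Simulating candidate C:
#1 T3 reads 5
#2 T2 reads 5
#3 T1 reads 5
#4 T2 CAS(5→6) writes; counter now 6
#5 T3 CAS(5→6) fails; counter now 6
#6 T0 reads 6
#7 T1 CAS(5→6) fails; counter now 6
#8 T1 reads 6
#9 T1 CAS(6→7) writes; counter now 7
#10 T0 CAS(6→7) fails; counter now 7

C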